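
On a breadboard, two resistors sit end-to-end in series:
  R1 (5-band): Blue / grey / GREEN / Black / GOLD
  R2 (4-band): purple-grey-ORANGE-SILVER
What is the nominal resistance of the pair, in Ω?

78685 Ω

R1: blue, grey, green → 685; black ×1 → 685 Ω.
R2: violet, grey → 78; orange ×10^3 → 78000 Ω.
Series: 685 + 78000 = 78685 Ω.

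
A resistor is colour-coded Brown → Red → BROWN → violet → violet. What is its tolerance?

±0.1%

The last band, violet, is the tolerance band.
Violet corresponds to ±0.1%.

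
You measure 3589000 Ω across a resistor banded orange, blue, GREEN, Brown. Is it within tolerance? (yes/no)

yes

Orange → 3 (first significant figure)
Blue → 6 (second significant figure)
Green → ×10^5 multiplier
Brown → ±1% tolerance
36 × 100000 = 3600000 Ω
Allowed range: 3564000 Ω to 3636000 Ω.
3589000 Ω lies inside that range.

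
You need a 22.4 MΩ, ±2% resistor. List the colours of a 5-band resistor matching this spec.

22400000 Ω = 224 × 10^5.
2 → red
2 → red
4 → yellow
Multiplier 10^5 → green.
±2% tolerance → red.

red, red, yellow, green, red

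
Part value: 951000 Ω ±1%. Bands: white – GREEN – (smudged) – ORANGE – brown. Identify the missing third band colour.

951000 Ω = 951 × 10^3.
The third band gives digit 1 of the significand, and 1 is brown.

brown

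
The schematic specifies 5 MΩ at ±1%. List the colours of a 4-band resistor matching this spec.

green, black, green, brown

5000000 Ω = 50 × 10^5.
5 → green
0 → black
Multiplier 10^5 → green.
±1% tolerance → brown.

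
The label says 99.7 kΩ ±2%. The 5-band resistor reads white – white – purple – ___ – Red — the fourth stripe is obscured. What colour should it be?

99700 Ω = 997 × 10^2.
The fourth band is the multiplier, 10^2, which is red.

red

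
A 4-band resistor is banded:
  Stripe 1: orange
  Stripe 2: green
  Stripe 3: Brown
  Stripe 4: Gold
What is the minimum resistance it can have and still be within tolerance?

Orange → 3 (first significant figure)
Green → 5 (second significant figure)
Brown → ×10 multiplier
Gold → ±5% tolerance
35 × 10 = 350 Ω
Minimum = 350 × (1 − 5/100) = 332.5 Ω.

332.5 Ω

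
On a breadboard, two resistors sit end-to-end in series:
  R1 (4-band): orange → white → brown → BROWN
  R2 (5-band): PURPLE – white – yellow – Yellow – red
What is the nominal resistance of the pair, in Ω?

7940390 Ω

R1: orange, white → 39; brown ×10 → 390 Ω.
R2: violet, white, yellow → 794; yellow ×10^4 → 7940000 Ω.
Series: 390 + 7940000 = 7940390 Ω.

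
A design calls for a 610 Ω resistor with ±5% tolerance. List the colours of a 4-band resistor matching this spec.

610 Ω = 61 × 10^1.
6 → blue
1 → brown
Multiplier 10^1 → brown.
±5% tolerance → gold.

blue, brown, brown, gold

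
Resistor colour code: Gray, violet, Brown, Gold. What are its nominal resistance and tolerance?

870 Ω ±5%

Grey → 8 (first significant figure)
Violet → 7 (second significant figure)
Brown → ×10 multiplier
Gold → ±5% tolerance
87 × 10 = 870 Ω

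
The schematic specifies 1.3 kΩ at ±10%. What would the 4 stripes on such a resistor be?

1300 Ω = 13 × 10^2.
1 → brown
3 → orange
Multiplier 10^2 → red.
±10% tolerance → silver.

brown, orange, red, silver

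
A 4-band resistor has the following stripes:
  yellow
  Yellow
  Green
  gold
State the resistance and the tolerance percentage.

4400000 Ω ±5%

Yellow → 4 (first significant figure)
Yellow → 4 (second significant figure)
Green → ×10^5 multiplier
Gold → ±5% tolerance
44 × 100000 = 4400000 Ω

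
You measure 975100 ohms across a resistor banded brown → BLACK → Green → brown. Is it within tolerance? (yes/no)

Brown → 1 (first significant figure)
Black → 0 (second significant figure)
Green → ×10^5 multiplier
Brown → ±1% tolerance
10 × 100000 = 1000000 Ω
Allowed range: 990000 Ω to 1010000 Ω.
975100 ohms lies outside that range.

no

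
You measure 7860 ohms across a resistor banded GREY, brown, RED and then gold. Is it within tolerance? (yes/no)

Grey → 8 (first significant figure)
Brown → 1 (second significant figure)
Red → ×10^2 multiplier
Gold → ±5% tolerance
81 × 100 = 8100 Ω
Allowed range: 7695 Ω to 8505 Ω.
7860 ohms lies inside that range.

yes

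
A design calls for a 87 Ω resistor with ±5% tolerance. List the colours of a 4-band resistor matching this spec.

87 Ω = 87 × 10^0.
8 → grey
7 → violet
Multiplier 10^0 → black.
±5% tolerance → gold.

grey, violet, black, gold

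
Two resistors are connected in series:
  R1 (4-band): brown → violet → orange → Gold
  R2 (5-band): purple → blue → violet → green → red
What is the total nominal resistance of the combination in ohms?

R1: brown, violet → 17; orange ×10^3 → 17000 Ω.
R2: violet, blue, violet → 767; green ×10^5 → 76700000 Ω.
Series: 17000 + 76700000 = 76717000 Ω.

76717000 Ω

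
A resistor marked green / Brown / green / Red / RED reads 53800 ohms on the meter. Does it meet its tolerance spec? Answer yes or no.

no

Green → 5 (first significant figure)
Brown → 1 (second significant figure)
Green → 5 (third significant figure)
Red → ×10^2 multiplier
Red → ±2% tolerance
515 × 100 = 51500 Ω
Allowed range: 50470 Ω to 52530 Ω.
53800 ohms lies outside that range.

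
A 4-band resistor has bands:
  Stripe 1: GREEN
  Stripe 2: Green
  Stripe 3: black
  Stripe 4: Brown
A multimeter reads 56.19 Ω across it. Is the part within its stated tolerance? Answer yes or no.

Green → 5 (first significant figure)
Green → 5 (second significant figure)
Black → ×1 multiplier
Brown → ±1% tolerance
55 × 1 = 55 Ω
Allowed range: 54.45 Ω to 55.55 Ω.
56.19 Ω lies outside that range.

no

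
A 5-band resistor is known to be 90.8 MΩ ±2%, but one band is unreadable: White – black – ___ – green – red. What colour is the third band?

90800000 Ω = 908 × 10^5.
The third band gives digit 8 of the significand, and 8 is grey.

grey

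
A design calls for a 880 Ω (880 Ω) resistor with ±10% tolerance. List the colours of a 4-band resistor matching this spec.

880 Ω = 88 × 10^1.
8 → grey
8 → grey
Multiplier 10^1 → brown.
±10% tolerance → silver.

grey, grey, brown, silver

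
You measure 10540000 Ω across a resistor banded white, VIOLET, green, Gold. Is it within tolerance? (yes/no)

no

White → 9 (first significant figure)
Violet → 7 (second significant figure)
Green → ×10^5 multiplier
Gold → ±5% tolerance
97 × 100000 = 9700000 Ω
Allowed range: 9215000 Ω to 10185000 Ω.
10540000 Ω lies outside that range.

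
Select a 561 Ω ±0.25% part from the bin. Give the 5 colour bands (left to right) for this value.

green, blue, brown, black, blue

561 Ω = 561 × 10^0.
5 → green
6 → blue
1 → brown
Multiplier 10^0 → black.
±0.25% tolerance → blue.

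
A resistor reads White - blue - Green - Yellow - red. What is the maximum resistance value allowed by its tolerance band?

9843000 Ω

White → 9 (first significant figure)
Blue → 6 (second significant figure)
Green → 5 (third significant figure)
Yellow → ×10^4 multiplier
Red → ±2% tolerance
965 × 10000 = 9650000 Ω
Maximum = 9650000 × (1 + 2/100) = 9843000 Ω.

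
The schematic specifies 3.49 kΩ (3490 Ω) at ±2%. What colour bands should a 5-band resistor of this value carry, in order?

orange, yellow, white, brown, red

3490 Ω = 349 × 10^1.
3 → orange
4 → yellow
9 → white
Multiplier 10^1 → brown.
±2% tolerance → red.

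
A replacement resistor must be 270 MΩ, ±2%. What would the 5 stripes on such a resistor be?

270000000 Ω = 270 × 10^6.
2 → red
7 → violet
0 → black
Multiplier 10^6 → blue.
±2% tolerance → red.

red, violet, black, blue, red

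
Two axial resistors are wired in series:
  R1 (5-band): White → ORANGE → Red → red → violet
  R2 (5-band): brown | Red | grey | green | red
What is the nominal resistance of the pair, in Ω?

R1: white, orange, red → 932; red ×10^2 → 93200 Ω.
R2: brown, red, grey → 128; green ×10^5 → 12800000 Ω.
Series: 93200 + 12800000 = 12893200 Ω.

12893200 Ω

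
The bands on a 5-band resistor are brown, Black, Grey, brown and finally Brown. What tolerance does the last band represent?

±1%

The last band, brown, is the tolerance band.
Brown corresponds to ±1%.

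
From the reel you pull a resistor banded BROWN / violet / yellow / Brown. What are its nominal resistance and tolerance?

170000 Ω ±1%

Brown → 1 (first significant figure)
Violet → 7 (second significant figure)
Yellow → ×10^4 multiplier
Brown → ±1% tolerance
17 × 10000 = 170000 Ω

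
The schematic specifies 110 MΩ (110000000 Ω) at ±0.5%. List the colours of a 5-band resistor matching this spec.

110000000 Ω = 110 × 10^6.
1 → brown
1 → brown
0 → black
Multiplier 10^6 → blue.
±0.5% tolerance → green.

brown, brown, black, blue, green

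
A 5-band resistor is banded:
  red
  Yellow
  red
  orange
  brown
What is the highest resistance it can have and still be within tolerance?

Red → 2 (first significant figure)
Yellow → 4 (second significant figure)
Red → 2 (third significant figure)
Orange → ×10^3 multiplier
Brown → ±1% tolerance
242 × 1000 = 242000 Ω
Highest = 242000 × (1 + 1/100) = 244420 Ω.

244420 Ω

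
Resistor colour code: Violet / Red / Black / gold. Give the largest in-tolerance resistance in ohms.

Violet → 7 (first significant figure)
Red → 2 (second significant figure)
Black → ×1 multiplier
Gold → ±5% tolerance
72 × 1 = 72 Ω
Largest = 72 × (1 + 5/100) = 75.6 Ω.

75.6 Ω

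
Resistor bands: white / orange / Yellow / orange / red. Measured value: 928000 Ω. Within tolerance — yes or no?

yes

White → 9 (first significant figure)
Orange → 3 (second significant figure)
Yellow → 4 (third significant figure)
Orange → ×10^3 multiplier
Red → ±2% tolerance
934 × 1000 = 934000 Ω
Allowed range: 915320 Ω to 952680 Ω.
928000 Ω lies inside that range.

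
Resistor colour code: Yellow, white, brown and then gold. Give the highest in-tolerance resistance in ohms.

Yellow → 4 (first significant figure)
White → 9 (second significant figure)
Brown → ×10 multiplier
Gold → ±5% tolerance
49 × 10 = 490 Ω
Highest = 490 × (1 + 5/100) = 514.5 Ω.

514.5 Ω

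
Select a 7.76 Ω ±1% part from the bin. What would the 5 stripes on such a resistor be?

7.76 Ω = 776 × 10^-2.
7 → violet
7 → violet
6 → blue
Multiplier 10^-2 → silver.
±1% tolerance → brown.

violet, violet, blue, silver, brown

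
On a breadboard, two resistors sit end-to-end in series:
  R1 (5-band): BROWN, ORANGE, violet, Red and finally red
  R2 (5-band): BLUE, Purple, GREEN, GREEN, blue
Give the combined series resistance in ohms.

R1: brown, orange, violet → 137; red ×10^2 → 13700 Ω.
R2: blue, violet, green → 675; green ×10^5 → 67500000 Ω.
Series: 13700 + 67500000 = 67513700 Ω.

67513700 Ω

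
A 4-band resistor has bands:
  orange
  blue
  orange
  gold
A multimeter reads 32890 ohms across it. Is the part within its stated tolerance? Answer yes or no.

no

Orange → 3 (first significant figure)
Blue → 6 (second significant figure)
Orange → ×10^3 multiplier
Gold → ±5% tolerance
36 × 1000 = 36000 Ω
Allowed range: 34200 Ω to 37800 Ω.
32890 ohms lies outside that range.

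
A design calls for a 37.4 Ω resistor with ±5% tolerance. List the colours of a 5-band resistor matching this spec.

37.4 Ω = 374 × 10^-1.
3 → orange
7 → violet
4 → yellow
Multiplier 10^-1 → gold.
±5% tolerance → gold.

orange, violet, yellow, gold, gold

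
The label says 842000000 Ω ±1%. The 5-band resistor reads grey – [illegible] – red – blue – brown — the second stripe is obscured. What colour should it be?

842000000 Ω = 842 × 10^6.
The second band gives digit 4 of the significand, and 4 is yellow.

yellow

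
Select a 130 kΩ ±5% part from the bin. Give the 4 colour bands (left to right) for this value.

brown, orange, yellow, gold

130000 Ω = 13 × 10^4.
1 → brown
3 → orange
Multiplier 10^4 → yellow.
±5% tolerance → gold.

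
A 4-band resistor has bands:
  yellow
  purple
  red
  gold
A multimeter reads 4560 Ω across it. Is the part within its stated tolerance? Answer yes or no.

Yellow → 4 (first significant figure)
Violet → 7 (second significant figure)
Red → ×10^2 multiplier
Gold → ±5% tolerance
47 × 100 = 4700 Ω
Allowed range: 4465 Ω to 4935 Ω.
4560 Ω lies inside that range.

yes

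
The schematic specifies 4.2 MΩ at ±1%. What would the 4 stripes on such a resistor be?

4200000 Ω = 42 × 10^5.
4 → yellow
2 → red
Multiplier 10^5 → green.
±1% tolerance → brown.

yellow, red, green, brown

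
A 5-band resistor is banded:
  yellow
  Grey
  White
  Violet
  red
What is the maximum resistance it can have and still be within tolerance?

Yellow → 4 (first significant figure)
Grey → 8 (second significant figure)
White → 9 (third significant figure)
Violet → ×10^7 multiplier
Red → ±2% tolerance
489 × 10000000 = 4890000000 Ω
Maximum = 4890000000 × (1 + 2/100) = 4987800000 Ω.

4987800000 Ω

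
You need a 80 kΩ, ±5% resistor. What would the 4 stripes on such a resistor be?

grey, black, orange, gold

80000 Ω = 80 × 10^3.
8 → grey
0 → black
Multiplier 10^3 → orange.
±5% tolerance → gold.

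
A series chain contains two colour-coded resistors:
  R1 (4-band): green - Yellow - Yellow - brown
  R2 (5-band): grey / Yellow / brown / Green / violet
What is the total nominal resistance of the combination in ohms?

R1: green, yellow → 54; yellow ×10^4 → 540000 Ω.
R2: grey, yellow, brown → 841; green ×10^5 → 84100000 Ω.
Series: 540000 + 84100000 = 84640000 Ω.

84640000 Ω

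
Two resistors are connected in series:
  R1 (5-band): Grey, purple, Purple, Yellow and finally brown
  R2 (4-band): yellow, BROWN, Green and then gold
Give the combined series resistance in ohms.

R1: grey, violet, violet → 877; yellow ×10^4 → 8770000 Ω.
R2: yellow, brown → 41; green ×10^5 → 4100000 Ω.
Series: 8770000 + 4100000 = 12870000 Ω.

12870000 Ω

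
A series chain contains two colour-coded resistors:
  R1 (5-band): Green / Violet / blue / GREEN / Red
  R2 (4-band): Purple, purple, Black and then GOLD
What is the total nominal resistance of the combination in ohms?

57600077 Ω

R1: green, violet, blue → 576; green ×10^5 → 57600000 Ω.
R2: violet, violet → 77; black ×1 → 77 Ω.
Series: 57600000 + 77 = 57600077 Ω.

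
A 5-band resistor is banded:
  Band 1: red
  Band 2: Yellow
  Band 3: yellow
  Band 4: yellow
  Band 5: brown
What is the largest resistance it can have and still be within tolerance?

Red → 2 (first significant figure)
Yellow → 4 (second significant figure)
Yellow → 4 (third significant figure)
Yellow → ×10^4 multiplier
Brown → ±1% tolerance
244 × 10000 = 2440000 Ω
Largest = 2440000 × (1 + 1/100) = 2464400 Ω.

2464400 Ω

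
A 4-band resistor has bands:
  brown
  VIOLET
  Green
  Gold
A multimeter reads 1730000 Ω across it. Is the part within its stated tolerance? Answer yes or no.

Brown → 1 (first significant figure)
Violet → 7 (second significant figure)
Green → ×10^5 multiplier
Gold → ±5% tolerance
17 × 100000 = 1700000 Ω
Allowed range: 1615000 Ω to 1785000 Ω.
1730000 Ω lies inside that range.

yes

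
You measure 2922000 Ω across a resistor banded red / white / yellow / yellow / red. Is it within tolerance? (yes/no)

yes

Red → 2 (first significant figure)
White → 9 (second significant figure)
Yellow → 4 (third significant figure)
Yellow → ×10^4 multiplier
Red → ±2% tolerance
294 × 10000 = 2940000 Ω
Allowed range: 2881200 Ω to 2998800 Ω.
2922000 Ω lies inside that range.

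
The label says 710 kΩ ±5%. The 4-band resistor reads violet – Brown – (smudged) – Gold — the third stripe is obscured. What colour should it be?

yellow

710000 Ω = 71 × 10^4.
The third band is the multiplier, 10^4, which is yellow.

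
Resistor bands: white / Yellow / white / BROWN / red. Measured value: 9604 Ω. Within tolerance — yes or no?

yes

White → 9 (first significant figure)
Yellow → 4 (second significant figure)
White → 9 (third significant figure)
Brown → ×10 multiplier
Red → ±2% tolerance
949 × 10 = 9490 Ω
Allowed range: 9300.2 Ω to 9679.8 Ω.
9604 Ω lies inside that range.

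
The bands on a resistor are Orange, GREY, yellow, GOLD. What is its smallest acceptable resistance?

Orange → 3 (first significant figure)
Grey → 8 (second significant figure)
Yellow → ×10^4 multiplier
Gold → ±5% tolerance
38 × 10000 = 380000 Ω
Smallest = 380000 × (1 − 5/100) = 361000 Ω.

361000 Ω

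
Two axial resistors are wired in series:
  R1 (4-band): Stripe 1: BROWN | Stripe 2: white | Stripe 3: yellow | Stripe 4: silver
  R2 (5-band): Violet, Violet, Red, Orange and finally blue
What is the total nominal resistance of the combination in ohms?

962000 Ω

R1: brown, white → 19; yellow ×10^4 → 190000 Ω.
R2: violet, violet, red → 772; orange ×10^3 → 772000 Ω.
Series: 190000 + 772000 = 962000 Ω.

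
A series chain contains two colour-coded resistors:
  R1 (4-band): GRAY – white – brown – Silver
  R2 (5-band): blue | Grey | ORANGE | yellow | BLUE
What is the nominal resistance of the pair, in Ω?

R1: grey, white → 89; brown ×10 → 890 Ω.
R2: blue, grey, orange → 683; yellow ×10^4 → 6830000 Ω.
Series: 890 + 6830000 = 6830890 Ω.

6830890 Ω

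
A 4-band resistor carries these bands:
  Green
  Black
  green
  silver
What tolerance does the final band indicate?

±10%

The last band, silver, is the tolerance band.
Silver corresponds to ±10%.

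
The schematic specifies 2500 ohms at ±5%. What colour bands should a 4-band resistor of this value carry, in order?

2500 Ω = 25 × 10^2.
2 → red
5 → green
Multiplier 10^2 → red.
±5% tolerance → gold.

red, green, red, gold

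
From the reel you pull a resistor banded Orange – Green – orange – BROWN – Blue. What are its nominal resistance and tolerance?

3530 Ω ±0.25%

Orange → 3 (first significant figure)
Green → 5 (second significant figure)
Orange → 3 (third significant figure)
Brown → ×10 multiplier
Blue → ±0.25% tolerance
353 × 10 = 3530 Ω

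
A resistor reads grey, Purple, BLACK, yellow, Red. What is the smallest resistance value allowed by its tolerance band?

8526000 Ω

Grey → 8 (first significant figure)
Violet → 7 (second significant figure)
Black → 0 (third significant figure)
Yellow → ×10^4 multiplier
Red → ±2% tolerance
870 × 10000 = 8700000 Ω
Smallest = 8700000 × (1 − 2/100) = 8526000 Ω.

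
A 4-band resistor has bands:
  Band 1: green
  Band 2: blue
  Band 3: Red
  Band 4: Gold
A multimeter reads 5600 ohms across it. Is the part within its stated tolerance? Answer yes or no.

Green → 5 (first significant figure)
Blue → 6 (second significant figure)
Red → ×10^2 multiplier
Gold → ±5% tolerance
56 × 100 = 5600 Ω
Allowed range: 5320 Ω to 5880 Ω.
5600 ohms lies inside that range.

yes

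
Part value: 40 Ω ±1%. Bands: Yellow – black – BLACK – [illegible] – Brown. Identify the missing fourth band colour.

gold

40 Ω = 400 × 10^-1.
The fourth band is the multiplier, 10^-1, which is gold.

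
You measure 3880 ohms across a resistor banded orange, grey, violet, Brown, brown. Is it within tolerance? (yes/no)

yes

Orange → 3 (first significant figure)
Grey → 8 (second significant figure)
Violet → 7 (third significant figure)
Brown → ×10 multiplier
Brown → ±1% tolerance
387 × 10 = 3870 Ω
Allowed range: 3831.3 Ω to 3908.7 Ω.
3880 ohms lies inside that range.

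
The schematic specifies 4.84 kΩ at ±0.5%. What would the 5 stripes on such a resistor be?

yellow, grey, yellow, brown, green

4840 Ω = 484 × 10^1.
4 → yellow
8 → grey
4 → yellow
Multiplier 10^1 → brown.
±0.5% tolerance → green.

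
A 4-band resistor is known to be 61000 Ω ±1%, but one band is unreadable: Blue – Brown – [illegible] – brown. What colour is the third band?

orange

61000 Ω = 61 × 10^3.
The third band is the multiplier, 10^3, which is orange.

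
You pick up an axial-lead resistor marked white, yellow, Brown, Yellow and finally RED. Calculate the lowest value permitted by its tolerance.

9221800 Ω

White → 9 (first significant figure)
Yellow → 4 (second significant figure)
Brown → 1 (third significant figure)
Yellow → ×10^4 multiplier
Red → ±2% tolerance
941 × 10000 = 9410000 Ω
Lowest = 9410000 × (1 − 2/100) = 9221800 Ω.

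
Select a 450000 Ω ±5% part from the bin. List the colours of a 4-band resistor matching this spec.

yellow, green, yellow, gold

450000 Ω = 45 × 10^4.
4 → yellow
5 → green
Multiplier 10^4 → yellow.
±5% tolerance → gold.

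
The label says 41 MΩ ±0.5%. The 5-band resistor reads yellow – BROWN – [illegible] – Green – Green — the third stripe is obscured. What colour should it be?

41000000 Ω = 410 × 10^5.
The third band gives digit 0 of the significand, and 0 is black.

black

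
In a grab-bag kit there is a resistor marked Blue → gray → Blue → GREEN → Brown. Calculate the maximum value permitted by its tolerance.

Blue → 6 (first significant figure)
Grey → 8 (second significant figure)
Blue → 6 (third significant figure)
Green → ×10^5 multiplier
Brown → ±1% tolerance
686 × 100000 = 68600000 Ω
Maximum = 68600000 × (1 + 1/100) = 69286000 Ω.

69286000 Ω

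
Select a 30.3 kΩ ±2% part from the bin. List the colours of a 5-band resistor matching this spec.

orange, black, orange, red, red

30300 Ω = 303 × 10^2.
3 → orange
0 → black
3 → orange
Multiplier 10^2 → red.
±2% tolerance → red.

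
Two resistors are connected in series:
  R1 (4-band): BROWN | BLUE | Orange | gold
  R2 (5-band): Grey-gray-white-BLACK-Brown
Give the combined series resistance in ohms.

16889 Ω

R1: brown, blue → 16; orange ×10^3 → 16000 Ω.
R2: grey, grey, white → 889; black ×1 → 889 Ω.
Series: 16000 + 889 = 16889 Ω.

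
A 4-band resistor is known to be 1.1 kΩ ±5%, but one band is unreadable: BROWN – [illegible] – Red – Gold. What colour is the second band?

1100 Ω = 11 × 10^2.
The second band gives digit 1 of the significand, and 1 is brown.

brown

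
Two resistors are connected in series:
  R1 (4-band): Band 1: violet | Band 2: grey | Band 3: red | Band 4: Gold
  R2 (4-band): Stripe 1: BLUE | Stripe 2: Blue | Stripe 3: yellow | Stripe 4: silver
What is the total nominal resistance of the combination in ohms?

R1: violet, grey → 78; red ×10^2 → 7800 Ω.
R2: blue, blue → 66; yellow ×10^4 → 660000 Ω.
Series: 7800 + 660000 = 667800 Ω.

667800 Ω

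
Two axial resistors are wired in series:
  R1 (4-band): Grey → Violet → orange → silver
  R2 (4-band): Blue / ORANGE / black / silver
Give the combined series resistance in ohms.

R1: grey, violet → 87; orange ×10^3 → 87000 Ω.
R2: blue, orange → 63; black ×1 → 63 Ω.
Series: 87000 + 63 = 87063 Ω.

87063 Ω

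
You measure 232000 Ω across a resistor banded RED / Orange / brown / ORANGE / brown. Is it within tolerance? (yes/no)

yes

Red → 2 (first significant figure)
Orange → 3 (second significant figure)
Brown → 1 (third significant figure)
Orange → ×10^3 multiplier
Brown → ±1% tolerance
231 × 1000 = 231000 Ω
Allowed range: 228690 Ω to 233310 Ω.
232000 Ω lies inside that range.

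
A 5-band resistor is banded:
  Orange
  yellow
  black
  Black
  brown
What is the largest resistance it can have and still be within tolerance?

Orange → 3 (first significant figure)
Yellow → 4 (second significant figure)
Black → 0 (third significant figure)
Black → ×1 multiplier
Brown → ±1% tolerance
340 × 1 = 340 Ω
Largest = 340 × (1 + 1/100) = 343.4 Ω.

343.4 Ω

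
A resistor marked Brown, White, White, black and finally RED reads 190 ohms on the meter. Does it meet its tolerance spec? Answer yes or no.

no

Brown → 1 (first significant figure)
White → 9 (second significant figure)
White → 9 (third significant figure)
Black → ×1 multiplier
Red → ±2% tolerance
199 × 1 = 199 Ω
Allowed range: 195.02 Ω to 202.98 Ω.
190 ohms lies outside that range.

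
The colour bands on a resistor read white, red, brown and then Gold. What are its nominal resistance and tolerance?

White → 9 (first significant figure)
Red → 2 (second significant figure)
Brown → ×10 multiplier
Gold → ±5% tolerance
92 × 10 = 920 Ω

920 Ω ±5%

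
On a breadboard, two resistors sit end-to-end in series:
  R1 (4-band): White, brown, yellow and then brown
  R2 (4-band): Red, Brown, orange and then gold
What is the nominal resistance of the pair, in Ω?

931000 Ω

R1: white, brown → 91; yellow ×10^4 → 910000 Ω.
R2: red, brown → 21; orange ×10^3 → 21000 Ω.
Series: 910000 + 21000 = 931000 Ω.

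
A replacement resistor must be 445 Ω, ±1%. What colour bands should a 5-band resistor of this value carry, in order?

445 Ω = 445 × 10^0.
4 → yellow
4 → yellow
5 → green
Multiplier 10^0 → black.
±1% tolerance → brown.

yellow, yellow, green, black, brown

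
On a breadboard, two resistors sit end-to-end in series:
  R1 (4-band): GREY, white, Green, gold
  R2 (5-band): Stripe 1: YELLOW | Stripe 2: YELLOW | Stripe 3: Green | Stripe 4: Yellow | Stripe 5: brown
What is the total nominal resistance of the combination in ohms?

13350000 Ω

R1: grey, white → 89; green ×10^5 → 8900000 Ω.
R2: yellow, yellow, green → 445; yellow ×10^4 → 4450000 Ω.
Series: 8900000 + 4450000 = 13350000 Ω.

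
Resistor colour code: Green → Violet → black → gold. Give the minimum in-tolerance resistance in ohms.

Green → 5 (first significant figure)
Violet → 7 (second significant figure)
Black → ×1 multiplier
Gold → ±5% tolerance
57 × 1 = 57 Ω
Minimum = 57 × (1 − 5/100) = 54.15 Ω.

54.15 Ω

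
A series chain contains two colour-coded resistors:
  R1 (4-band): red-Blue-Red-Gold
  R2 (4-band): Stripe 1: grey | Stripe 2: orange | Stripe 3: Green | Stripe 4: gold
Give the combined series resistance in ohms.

R1: red, blue → 26; red ×10^2 → 2600 Ω.
R2: grey, orange → 83; green ×10^5 → 8300000 Ω.
Series: 2600 + 8300000 = 8302600 Ω.

8302600 Ω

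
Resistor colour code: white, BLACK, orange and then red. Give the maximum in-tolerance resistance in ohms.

White → 9 (first significant figure)
Black → 0 (second significant figure)
Orange → ×10^3 multiplier
Red → ±2% tolerance
90 × 1000 = 90000 Ω
Maximum = 90000 × (1 + 2/100) = 91800 Ω.

91800 Ω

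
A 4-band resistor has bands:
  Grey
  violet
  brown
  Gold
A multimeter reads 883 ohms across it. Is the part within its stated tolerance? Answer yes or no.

yes

Grey → 8 (first significant figure)
Violet → 7 (second significant figure)
Brown → ×10 multiplier
Gold → ±5% tolerance
87 × 10 = 870 Ω
Allowed range: 826.5 Ω to 913.5 Ω.
883 ohms lies inside that range.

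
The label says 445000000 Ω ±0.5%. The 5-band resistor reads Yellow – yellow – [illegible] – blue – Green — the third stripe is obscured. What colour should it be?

green

445000000 Ω = 445 × 10^6.
The third band gives digit 5 of the significand, and 5 is green.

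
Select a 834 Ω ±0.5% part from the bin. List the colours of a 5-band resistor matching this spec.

834 Ω = 834 × 10^0.
8 → grey
3 → orange
4 → yellow
Multiplier 10^0 → black.
±0.5% tolerance → green.

grey, orange, yellow, black, green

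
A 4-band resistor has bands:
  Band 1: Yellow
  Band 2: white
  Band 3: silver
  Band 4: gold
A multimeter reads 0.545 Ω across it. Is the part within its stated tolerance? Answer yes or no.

no

Yellow → 4 (first significant figure)
White → 9 (second significant figure)
Silver → ×0.01 multiplier
Gold → ±5% tolerance
49 × 0.01 = 0.49 Ω
Allowed range: 0.4655 Ω to 0.5145 Ω.
0.545 Ω lies outside that range.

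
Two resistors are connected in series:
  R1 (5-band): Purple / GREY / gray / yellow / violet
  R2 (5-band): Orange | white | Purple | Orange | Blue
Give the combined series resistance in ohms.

8277000 Ω

R1: violet, grey, grey → 788; yellow ×10^4 → 7880000 Ω.
R2: orange, white, violet → 397; orange ×10^3 → 397000 Ω.
Series: 7880000 + 397000 = 8277000 Ω.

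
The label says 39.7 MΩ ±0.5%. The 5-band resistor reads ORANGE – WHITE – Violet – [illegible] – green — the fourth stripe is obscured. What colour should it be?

39700000 Ω = 397 × 10^5.
The fourth band is the multiplier, 10^5, which is green.

green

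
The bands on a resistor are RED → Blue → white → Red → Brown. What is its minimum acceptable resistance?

26631 Ω

Red → 2 (first significant figure)
Blue → 6 (second significant figure)
White → 9 (third significant figure)
Red → ×10^2 multiplier
Brown → ±1% tolerance
269 × 100 = 26900 Ω
Minimum = 26900 × (1 − 1/100) = 26631 Ω.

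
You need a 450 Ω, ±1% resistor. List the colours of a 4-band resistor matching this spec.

450 Ω = 45 × 10^1.
4 → yellow
5 → green
Multiplier 10^1 → brown.
±1% tolerance → brown.

yellow, green, brown, brown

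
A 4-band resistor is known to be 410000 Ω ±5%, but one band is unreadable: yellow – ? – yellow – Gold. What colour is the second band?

brown

410000 Ω = 41 × 10^4.
The second band gives digit 1 of the significand, and 1 is brown.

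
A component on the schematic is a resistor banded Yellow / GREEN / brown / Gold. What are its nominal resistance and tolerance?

Yellow → 4 (first significant figure)
Green → 5 (second significant figure)
Brown → ×10 multiplier
Gold → ±5% tolerance
45 × 10 = 450 Ω

450 Ω ±5%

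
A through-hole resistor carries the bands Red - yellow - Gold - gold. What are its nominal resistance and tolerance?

Red → 2 (first significant figure)
Yellow → 4 (second significant figure)
Gold → ×0.1 multiplier
Gold → ±5% tolerance
24 × 0.1 = 2.4 Ω

2.4 Ω ±5%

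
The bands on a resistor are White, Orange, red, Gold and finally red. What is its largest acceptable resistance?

95.064 Ω

White → 9 (first significant figure)
Orange → 3 (second significant figure)
Red → 2 (third significant figure)
Gold → ×0.1 multiplier
Red → ±2% tolerance
932 × 0.1 = 93.2 Ω
Largest = 93.2 × (1 + 2/100) = 95.064 Ω.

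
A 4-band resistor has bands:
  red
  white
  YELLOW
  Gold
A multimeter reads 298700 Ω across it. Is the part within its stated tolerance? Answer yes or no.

yes

Red → 2 (first significant figure)
White → 9 (second significant figure)
Yellow → ×10^4 multiplier
Gold → ±5% tolerance
29 × 10000 = 290000 Ω
Allowed range: 275500 Ω to 304500 Ω.
298700 Ω lies inside that range.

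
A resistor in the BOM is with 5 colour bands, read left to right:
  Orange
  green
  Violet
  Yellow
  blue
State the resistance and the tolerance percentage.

Orange → 3 (first significant figure)
Green → 5 (second significant figure)
Violet → 7 (third significant figure)
Yellow → ×10^4 multiplier
Blue → ±0.25% tolerance
357 × 10000 = 3570000 Ω

3570000 Ω ±0.25%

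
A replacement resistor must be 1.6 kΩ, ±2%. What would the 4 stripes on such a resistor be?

1600 Ω = 16 × 10^2.
1 → brown
6 → blue
Multiplier 10^2 → red.
±2% tolerance → red.

brown, blue, red, red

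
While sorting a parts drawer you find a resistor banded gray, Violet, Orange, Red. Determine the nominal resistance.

Grey → 8 (first significant figure)
Violet → 7 (second significant figure)
Orange → ×10^3 multiplier
87 × 1000 = 87000 Ω

87000 Ω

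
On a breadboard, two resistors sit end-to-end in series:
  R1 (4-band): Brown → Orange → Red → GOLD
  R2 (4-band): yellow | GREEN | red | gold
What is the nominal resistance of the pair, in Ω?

5800 Ω

R1: brown, orange → 13; red ×10^2 → 1300 Ω.
R2: yellow, green → 45; red ×10^2 → 4500 Ω.
Series: 1300 + 4500 = 5800 Ω.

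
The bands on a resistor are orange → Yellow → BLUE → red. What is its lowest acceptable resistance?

Orange → 3 (first significant figure)
Yellow → 4 (second significant figure)
Blue → ×10^6 multiplier
Red → ±2% tolerance
34 × 1000000 = 34000000 Ω
Lowest = 34000000 × (1 − 2/100) = 33320000 Ω.

33320000 Ω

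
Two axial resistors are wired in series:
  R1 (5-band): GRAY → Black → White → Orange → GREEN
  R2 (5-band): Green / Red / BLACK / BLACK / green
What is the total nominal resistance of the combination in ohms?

R1: grey, black, white → 809; orange ×10^3 → 809000 Ω.
R2: green, red, black → 520; black ×1 → 520 Ω.
Series: 809000 + 520 = 809520 Ω.

809520 Ω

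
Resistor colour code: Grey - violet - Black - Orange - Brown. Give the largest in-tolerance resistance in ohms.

878700 Ω

Grey → 8 (first significant figure)
Violet → 7 (second significant figure)
Black → 0 (third significant figure)
Orange → ×10^3 multiplier
Brown → ±1% tolerance
870 × 1000 = 870000 Ω
Largest = 870000 × (1 + 1/100) = 878700 Ω.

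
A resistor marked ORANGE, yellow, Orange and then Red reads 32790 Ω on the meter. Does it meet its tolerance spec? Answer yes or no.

Orange → 3 (first significant figure)
Yellow → 4 (second significant figure)
Orange → ×10^3 multiplier
Red → ±2% tolerance
34 × 1000 = 34000 Ω
Allowed range: 33320 Ω to 34680 Ω.
32790 Ω lies outside that range.

no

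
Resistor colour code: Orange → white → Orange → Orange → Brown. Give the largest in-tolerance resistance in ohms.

Orange → 3 (first significant figure)
White → 9 (second significant figure)
Orange → 3 (third significant figure)
Orange → ×10^3 multiplier
Brown → ±1% tolerance
393 × 1000 = 393000 Ω
Largest = 393000 × (1 + 1/100) = 396930 Ω.

396930 Ω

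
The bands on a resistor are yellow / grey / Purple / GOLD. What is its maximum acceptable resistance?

504000000 Ω

Yellow → 4 (first significant figure)
Grey → 8 (second significant figure)
Violet → ×10^7 multiplier
Gold → ±5% tolerance
48 × 10000000 = 480000000 Ω
Maximum = 480000000 × (1 + 5/100) = 504000000 Ω.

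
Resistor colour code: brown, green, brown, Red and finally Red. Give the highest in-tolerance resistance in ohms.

Brown → 1 (first significant figure)
Green → 5 (second significant figure)
Brown → 1 (third significant figure)
Red → ×10^2 multiplier
Red → ±2% tolerance
151 × 100 = 15100 Ω
Highest = 15100 × (1 + 2/100) = 15402 Ω.

15402 Ω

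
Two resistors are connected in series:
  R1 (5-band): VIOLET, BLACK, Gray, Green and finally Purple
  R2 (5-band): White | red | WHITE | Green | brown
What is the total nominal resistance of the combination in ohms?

R1: violet, black, grey → 708; green ×10^5 → 70800000 Ω.
R2: white, red, white → 929; green ×10^5 → 92900000 Ω.
Series: 70800000 + 92900000 = 163700000 Ω.

163700000 Ω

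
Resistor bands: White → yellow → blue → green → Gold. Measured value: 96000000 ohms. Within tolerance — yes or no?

White → 9 (first significant figure)
Yellow → 4 (second significant figure)
Blue → 6 (third significant figure)
Green → ×10^5 multiplier
Gold → ±5% tolerance
946 × 100000 = 94600000 Ω
Allowed range: 89870000 Ω to 99330000 Ω.
96000000 ohms lies inside that range.

yes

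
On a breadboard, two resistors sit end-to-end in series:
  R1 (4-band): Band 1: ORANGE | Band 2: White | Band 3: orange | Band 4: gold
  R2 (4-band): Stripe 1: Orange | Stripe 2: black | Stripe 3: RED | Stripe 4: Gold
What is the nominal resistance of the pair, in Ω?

42000 Ω

R1: orange, white → 39; orange ×10^3 → 39000 Ω.
R2: orange, black → 30; red ×10^2 → 3000 Ω.
Series: 39000 + 3000 = 42000 Ω.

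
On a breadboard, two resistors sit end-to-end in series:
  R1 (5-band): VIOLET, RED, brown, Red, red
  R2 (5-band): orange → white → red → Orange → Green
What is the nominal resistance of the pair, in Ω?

R1: violet, red, brown → 721; red ×10^2 → 72100 Ω.
R2: orange, white, red → 392; orange ×10^3 → 392000 Ω.
Series: 72100 + 392000 = 464100 Ω.

464100 Ω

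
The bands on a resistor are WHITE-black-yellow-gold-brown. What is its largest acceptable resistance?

91.304 Ω

White → 9 (first significant figure)
Black → 0 (second significant figure)
Yellow → 4 (third significant figure)
Gold → ×0.1 multiplier
Brown → ±1% tolerance
904 × 0.1 = 90.4 Ω
Largest = 90.4 × (1 + 1/100) = 91.304 Ω.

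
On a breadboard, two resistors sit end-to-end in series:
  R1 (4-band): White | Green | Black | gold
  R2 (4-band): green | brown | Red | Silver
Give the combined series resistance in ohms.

R1: white, green → 95; black ×1 → 95 Ω.
R2: green, brown → 51; red ×10^2 → 5100 Ω.
Series: 95 + 5100 = 5195 Ω.

5195 Ω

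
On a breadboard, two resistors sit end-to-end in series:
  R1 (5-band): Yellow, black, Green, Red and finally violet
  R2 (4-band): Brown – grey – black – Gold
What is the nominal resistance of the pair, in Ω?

40518 Ω

R1: yellow, black, green → 405; red ×10^2 → 40500 Ω.
R2: brown, grey → 18; black ×1 → 18 Ω.
Series: 40500 + 18 = 40518 Ω.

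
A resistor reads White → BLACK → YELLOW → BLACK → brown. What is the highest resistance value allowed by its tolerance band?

White → 9 (first significant figure)
Black → 0 (second significant figure)
Yellow → 4 (third significant figure)
Black → ×1 multiplier
Brown → ±1% tolerance
904 × 1 = 904 Ω
Highest = 904 × (1 + 1/100) = 913.04 Ω.

913.04 Ω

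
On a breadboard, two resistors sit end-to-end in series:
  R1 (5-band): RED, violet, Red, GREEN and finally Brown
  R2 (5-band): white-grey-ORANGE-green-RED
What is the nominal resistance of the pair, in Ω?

R1: red, violet, red → 272; green ×10^5 → 27200000 Ω.
R2: white, grey, orange → 983; green ×10^5 → 98300000 Ω.
Series: 27200000 + 98300000 = 125500000 Ω.

125500000 Ω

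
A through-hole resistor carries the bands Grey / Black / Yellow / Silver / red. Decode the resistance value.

8.04 Ω

Grey → 8 (first significant figure)
Black → 0 (second significant figure)
Yellow → 4 (third significant figure)
Silver → ×0.01 multiplier
804 × 0.01 = 8.04 Ω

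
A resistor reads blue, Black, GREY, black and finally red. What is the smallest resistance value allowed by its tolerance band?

595.84 Ω

Blue → 6 (first significant figure)
Black → 0 (second significant figure)
Grey → 8 (third significant figure)
Black → ×1 multiplier
Red → ±2% tolerance
608 × 1 = 608 Ω
Smallest = 608 × (1 − 2/100) = 595.84 Ω.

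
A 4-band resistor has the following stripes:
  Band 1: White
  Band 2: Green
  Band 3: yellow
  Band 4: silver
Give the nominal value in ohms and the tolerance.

950000 Ω ±10%

White → 9 (first significant figure)
Green → 5 (second significant figure)
Yellow → ×10^4 multiplier
Silver → ±10% tolerance
95 × 10000 = 950000 Ω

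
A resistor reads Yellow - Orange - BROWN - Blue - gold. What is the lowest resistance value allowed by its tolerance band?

Yellow → 4 (first significant figure)
Orange → 3 (second significant figure)
Brown → 1 (third significant figure)
Blue → ×10^6 multiplier
Gold → ±5% tolerance
431 × 1000000 = 431000000 Ω
Lowest = 431000000 × (1 − 5/100) = 409450000 Ω.

409450000 Ω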